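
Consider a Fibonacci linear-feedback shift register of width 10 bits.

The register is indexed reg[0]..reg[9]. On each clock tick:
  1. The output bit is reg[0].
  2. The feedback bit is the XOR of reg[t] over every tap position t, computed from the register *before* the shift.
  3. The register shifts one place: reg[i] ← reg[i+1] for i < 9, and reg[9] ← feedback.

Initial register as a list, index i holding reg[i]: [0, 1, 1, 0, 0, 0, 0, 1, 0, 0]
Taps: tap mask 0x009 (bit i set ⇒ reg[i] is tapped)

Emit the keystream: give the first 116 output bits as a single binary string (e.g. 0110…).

01100001000110100111001001111000011011101100011000111101111101001001010000001101000110010111010010110100010001011001

tick  register→output (feedback)
  0  0110000100→0 (0)
  1  1100001000→1 (1)
  2  1000010001→1 (1)
  3  0000100011→0 (0)
  4  0001000110→0 (1)
  5  0010001101→0 (0)
  6  0100011010→0 (0)
  7  1000110100→1 (1)
  8  0001101001→0 (1)
  9  0011010011→0 (1)
 10  0110100111→0 (0)
 11  1101001110→1 (0)
 12  1010011100→1 (1)
 13  0100111001→0 (0)
 14  1001110010→1 (0)
 15  0011100100→0 (1)
 16  0111001001→0 (1)
 17  1110010011→1 (1)
 18  1100100111→1 (1)
 19  1001001111→1 (0)
 20  0010011110→0 (0)
 21  0100111100→0 (0)
 22  1001111000→1 (0)
 23  0011110000→0 (1)
 24  0111100001→0 (1)
 25  1111000011→1 (0)
 26  1110000110→1 (1)
 27  1100001101→1 (1)
 28  1000011011→1 (1)
 29  0000110111→0 (0)
 30  0001101110→0 (1)
 31  0011011101→0 (1)
 32  0110111011→0 (0)
 33  1101110110→1 (0)
 34  1011101100→1 (0)
 35  0111011000→0 (1)
 36  1110110001→1 (1)
 37  1101100011→1 (0)
 38  1011000110→1 (0)
 39  0110001100→0 (0)
 40  1100011000→1 (1)
 41  1000110001→1 (1)
 42  0001100011→0 (1)
 43  0011000111→0 (1)
 44  0110001111→0 (0)
 45  1100011110→1 (1)
 46  1000111101→1 (1)
 47  0001111011→0 (1)
 48  0011110111→0 (1)
 49  0111101111→0 (1)
 50  1111011111→1 (0)
 51  1110111110→1 (1)
 52  1101111101→1 (0)
 53  1011111010→1 (0)
 54  0111110100→0 (1)
 55  1111101001→1 (0)
 56  1111010010→1 (0)
 57  1110100100→1 (1)
 58  1101001001→1 (0)
 59  1010010010→1 (1)
 60  0100100101→0 (0)
 61  1001001010→1 (0)
 62  0010010100→0 (0)
 63  0100101000→0 (0)
 64  1001010000→1 (0)
 65  0010100000→0 (0)
 66  0101000000→0 (1)
 67  1010000001→1 (1)
 68  0100000011→0 (0)
 69  1000000110→1 (1)
 70  0000001101→0 (0)
 71  0000011010→0 (0)
 72  0000110100→0 (0)
 73  0001101000→0 (1)
 74  0011010001→0 (1)
 75  0110100011→0 (0)
 76  1101000110→1 (0)
 77  1010001100→1 (1)
 78  0100011001→0 (0)
 79  1000110010→1 (1)
 80  0001100101→0 (1)
 81  0011001011→0 (1)
 82  0110010111→0 (0)
 83  1100101110→1 (1)
 84  1001011101→1 (0)
 85  0010111010→0 (0)
 86  0101110100→0 (1)
 87  1011101001→1 (0)
 88  0111010010→0 (1)
 89  1110100101→1 (1)
 90  1101001011→1 (0)
 91  1010010110→1 (1)
 92  0100101101→0 (0)
 93  1001011010→1 (0)
 94  0010110100→0 (0)
 95  0101101000→0 (1)
 96  1011010001→1 (0)
 97  0110100010→0 (0)
 98  1101000100→1 (0)
 99  1010001000→1 (1)
100  0100010001→0 (0)
101  1000100010→1 (1)
102  0001000101→0 (1)
103  0010001011→0 (0)
104  0100010110→0 (0)
105  1000101100→1 (1)
106  0001011001→0 (1)
107  0010110011→0 (0)
108  0101100110→0 (1)
109  1011001101→1 (0)
110  0110011010→0 (0)
111  1100110100→1 (1)
112  1001101001→1 (0)
113  0011010010→0 (1)
114  0110100101→0 (0)
115  1101001010→1 (0)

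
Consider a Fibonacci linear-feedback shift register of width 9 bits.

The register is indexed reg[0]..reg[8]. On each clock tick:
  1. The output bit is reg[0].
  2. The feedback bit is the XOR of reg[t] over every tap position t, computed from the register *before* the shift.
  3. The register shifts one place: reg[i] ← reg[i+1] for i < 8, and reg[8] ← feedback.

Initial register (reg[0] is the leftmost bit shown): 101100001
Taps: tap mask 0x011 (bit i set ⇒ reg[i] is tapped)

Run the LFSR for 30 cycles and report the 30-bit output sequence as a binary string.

101100001101111010011011100100

tick  register→output (feedback)
  0  101100001→1 (1)
  1  011000011→0 (0)
  2  110000110→1 (1)
  3  100001101→1 (1)
  4  000011011→0 (1)
  5  000110111→0 (1)
  6  001101111→0 (0)
  7  011011110→0 (1)
  8  110111101→1 (0)
  9  101111010→1 (0)
 10  011110100→0 (1)
 11  111101001→1 (1)
 12  111010011→1 (0)
 13  110100110→1 (1)
 14  101001101→1 (1)
 15  010011011→0 (1)
 16  100110111→1 (0)
 17  001101110→0 (0)
 18  011011100→0 (1)
 19  110111001→1 (0)
 20  101110010→1 (0)
 21  011100100→0 (0)
 22  111001000→1 (1)
 23  110010001→1 (0)
 24  100100010→1 (1)
 25  001000101→0 (0)
 26  010001010→0 (0)
 27  100010100→1 (0)
 28  000101000→0 (0)
 29  001010000→0 (1)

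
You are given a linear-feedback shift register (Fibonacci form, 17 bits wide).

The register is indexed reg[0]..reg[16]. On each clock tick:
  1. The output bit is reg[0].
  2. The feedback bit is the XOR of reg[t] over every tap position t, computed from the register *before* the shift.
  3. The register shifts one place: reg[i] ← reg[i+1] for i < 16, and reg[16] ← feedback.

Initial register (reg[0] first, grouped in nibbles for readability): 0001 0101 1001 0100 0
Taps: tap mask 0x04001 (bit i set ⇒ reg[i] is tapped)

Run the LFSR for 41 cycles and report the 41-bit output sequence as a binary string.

00010101100101000000101110111101101100111

step | reg (before) | out | fb
   0 | 00010101100101000 | 0 | 0
   1 | 00101011001010000 | 0 | 0
   2 | 01010110010100000 | 0 | 0
   3 | 10101100101000000 | 1 | 1
   4 | 01011001010000001 | 0 | 0
   5 | 10110010100000010 | 1 | 1
   6 | 01100101000000101 | 0 | 1
   7 | 11001010000001011 | 1 | 1
   8 | 10010100000010111 | 1 | 0
   9 | 00101000000101110 | 0 | 1
  10 | 01010000001011101 | 0 | 1
  11 | 10100000010111011 | 1 | 1
  12 | 01000000101110111 | 0 | 1
  13 | 10000001011101111 | 1 | 0
  14 | 00000010111011110 | 0 | 1
  15 | 00000101110111101 | 0 | 1
  16 | 00001011101111011 | 0 | 0
  17 | 00010111011110110 | 0 | 1
  18 | 00101110111101101 | 0 | 1
  19 | 01011101111011011 | 0 | 0
  20 | 10111011110110110 | 1 | 0
  21 | 01110111101101100 | 0 | 1
  22 | 11101111011011001 | 1 | 1
  23 | 11011110110110011 | 1 | 1
  24 | 10111101101100111 | 1 | 0
  25 | 01111011011001110 | 0 | 1
  26 | 11110110110011101 | 1 | 0
  27 | 11101101100111010 | 1 | 1
  28 | 11011011001110101 | 1 | 0
  29 | 10110110011101010 | 1 | 1
  30 | 01101100111010101 | 0 | 1
  31 | 11011001110101011 | 1 | 1
  32 | 10110011101010111 | 1 | 0
  33 | 01100111010101110 | 0 | 1
  34 | 11001110101011101 | 1 | 0
  35 | 10011101010111010 | 1 | 1
  36 | 00111010101110101 | 0 | 1
  37 | 01110101011101011 | 0 | 0
  38 | 11101010111010110 | 1 | 0
  39 | 11010101110101100 | 1 | 0
  40 | 10101011101011000 | 1 | 1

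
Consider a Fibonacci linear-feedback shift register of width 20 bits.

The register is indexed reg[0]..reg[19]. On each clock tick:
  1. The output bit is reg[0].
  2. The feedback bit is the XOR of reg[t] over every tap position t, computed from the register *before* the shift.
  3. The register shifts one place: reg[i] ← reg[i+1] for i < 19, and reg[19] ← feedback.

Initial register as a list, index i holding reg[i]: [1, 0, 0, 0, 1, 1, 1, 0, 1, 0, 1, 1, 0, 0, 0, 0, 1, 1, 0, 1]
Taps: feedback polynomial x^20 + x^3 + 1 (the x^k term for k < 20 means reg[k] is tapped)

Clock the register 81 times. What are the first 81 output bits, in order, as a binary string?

100011101011000011011111101100110110001000100010100001110011001101101011111010101

step | reg (before) | out | fb
   0 | 10001110101100001101 | 1 | 1
   1 | 00011101011000011011 | 0 | 1
   2 | 00111010110000110111 | 0 | 1
   3 | 01110101100001101111 | 0 | 1
   4 | 11101011000011011111 | 1 | 1
   5 | 11010110000110111111 | 1 | 0
   6 | 10101100001101111110 | 1 | 1
   7 | 01011000011011111101 | 0 | 1
   8 | 10110000110111111011 | 1 | 0
   9 | 01100001101111110110 | 0 | 0
  10 | 11000011011111101100 | 1 | 1
  11 | 10000110111111011001 | 1 | 1
  12 | 00001101111110110011 | 0 | 0
  13 | 00011011111101100110 | 0 | 1
  14 | 00110111111011001101 | 0 | 1
  15 | 01101111110110011011 | 0 | 0
  16 | 11011111101100110110 | 1 | 0
  17 | 10111111011001101100 | 1 | 0
  18 | 01111110110011011000 | 0 | 1
  19 | 11111101100110110001 | 1 | 0
  20 | 11111011001101100010 | 1 | 0
  21 | 11110110011011000100 | 1 | 0
  22 | 11101100110110001000 | 1 | 1
  23 | 11011001101100010001 | 1 | 0
  24 | 10110011011000100010 | 1 | 0
  25 | 01100110110001000100 | 0 | 0
  26 | 11001101100010001000 | 1 | 1
  27 | 10011011000100010001 | 1 | 0
  28 | 00110110001000100010 | 0 | 1
  29 | 01101100010001000101 | 0 | 0
  30 | 11011000100010001010 | 1 | 0
  31 | 10110001000100010100 | 1 | 0
  32 | 01100010001000101000 | 0 | 0
  33 | 11000100010001010000 | 1 | 1
  34 | 10001000100010100001 | 1 | 1
  35 | 00010001000101000011 | 0 | 1
  36 | 00100010001010000111 | 0 | 0
  37 | 01000100010100001110 | 0 | 0
  38 | 10001000101000011100 | 1 | 1
  39 | 00010001010000111001 | 0 | 1
  40 | 00100010100001110011 | 0 | 0
  41 | 01000101000011100110 | 0 | 0
  42 | 10001010000111001100 | 1 | 1
  43 | 00010100001110011001 | 0 | 1
  44 | 00101000011100110011 | 0 | 0
  45 | 01010000111001100110 | 0 | 1
  46 | 10100001110011001101 | 1 | 1
  47 | 01000011100110011011 | 0 | 0
  48 | 10000111001100110110 | 1 | 1
  49 | 00001110011001101101 | 0 | 0
  50 | 00011100110011011010 | 0 | 1
  51 | 00111001100110110101 | 0 | 1
  52 | 01110011001101101011 | 0 | 1
  53 | 11100110011011010111 | 1 | 1
  54 | 11001100110110101111 | 1 | 1
  55 | 10011001101101011111 | 1 | 0
  56 | 00110011011010111110 | 0 | 1
  57 | 01100110110101111101 | 0 | 0
  58 | 11001101101011111010 | 1 | 1
  59 | 10011011010111110101 | 1 | 0
  60 | 00110110101111101010 | 0 | 1
  61 | 01101101011111010101 | 0 | 0
  62 | 11011010111110101010 | 1 | 0
  63 | 10110101111101010100 | 1 | 0
  64 | 01101011111010101000 | 0 | 0
  65 | 11010111110101010000 | 1 | 0
  66 | 10101111101010100000 | 1 | 1
  67 | 01011111010101000001 | 0 | 1
  68 | 10111110101010000011 | 1 | 0
  69 | 01111101010100000110 | 0 | 1
  70 | 11111010101000001101 | 1 | 0
  71 | 11110101010000011010 | 1 | 0
  72 | 11101010100000110100 | 1 | 1
  73 | 11010101000001101001 | 1 | 0
  74 | 10101010000011010010 | 1 | 1
  75 | 01010100000110100101 | 0 | 1
  76 | 10101000001101001011 | 1 | 1
  77 | 01010000011010010111 | 0 | 1
  78 | 10100000110100101111 | 1 | 1
  79 | 01000001101001011111 | 0 | 0
  80 | 10000011010010111110 | 1 | 1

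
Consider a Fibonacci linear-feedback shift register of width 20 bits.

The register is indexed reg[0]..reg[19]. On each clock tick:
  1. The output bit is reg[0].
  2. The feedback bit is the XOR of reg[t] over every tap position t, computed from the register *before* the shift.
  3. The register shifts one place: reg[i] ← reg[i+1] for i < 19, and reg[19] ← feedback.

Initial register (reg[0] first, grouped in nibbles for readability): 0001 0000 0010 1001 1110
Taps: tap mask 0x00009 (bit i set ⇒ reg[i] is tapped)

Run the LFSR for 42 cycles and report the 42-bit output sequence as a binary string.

tick  register→output (feedback)
  0  00010000001010011110→0 (1)
  1  00100000010100111101→0 (0)
  2  01000000101001111010→0 (0)
  3  10000001010011110100→1 (1)
  4  00000010100111101001→0 (0)
  5  00000101001111010010→0 (0)
  6  00001010011110100100→0 (0)
  7  00010100111101001000→0 (1)
  8  00101001111010010001→0 (0)
  9  01010011110100100010→0 (1)
 10  10100111101001000101→1 (1)
 11  01001111010010001011→0 (0)
 12  10011110100100010110→1 (0)
 13  00111101001000101100→0 (1)
 14  01111010010001011001→0 (1)
 15  11110100100010110011→1 (0)
 16  11101001000101100110→1 (1)
 17  11010010001011001101→1 (0)
 18  10100100010110011010→1 (1)
 19  01001000101100110101→0 (0)
 20  10010001011001101010→1 (0)
 21  00100010110011010100→0 (0)
 22  01000101100110101000→0 (0)
 23  10001011001101010000→1 (1)
 24  00010110011010100001→0 (1)
 25  00101100110101000011→0 (0)
 26  01011001101010000110→0 (1)
 27  10110011010100001101→1 (0)
 28  01100110101000011010→0 (0)
 29  11001101010000110100→1 (1)
 30  10011010100001101001→1 (0)
 31  00110101000011010010→0 (1)
 32  01101010000110100101→0 (0)
 33  11010100001101001010→1 (0)
 34  10101000011010010100→1 (1)
 35  01010000110100101001→0 (1)
 36  10100001101001010011→1 (1)
 37  01000011010010100111→0 (0)
 38  10000110100101001110→1 (1)
 39  00001101001010011101→0 (0)
 40  00011010010100111010→0 (1)
 41  00110100101001110101→0 (1)

000100000010100111101001000101100110101000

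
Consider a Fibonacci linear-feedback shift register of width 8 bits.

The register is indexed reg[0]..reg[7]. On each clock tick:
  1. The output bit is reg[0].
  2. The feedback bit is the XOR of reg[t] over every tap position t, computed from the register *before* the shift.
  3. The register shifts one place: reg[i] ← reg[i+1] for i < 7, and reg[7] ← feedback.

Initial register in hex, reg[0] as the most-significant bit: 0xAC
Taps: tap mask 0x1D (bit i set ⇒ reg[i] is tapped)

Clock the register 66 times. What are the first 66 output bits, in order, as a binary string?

step | reg (before) | out | fb
   0 | 10101100 | 1 | 1
   1 | 01011001 | 0 | 0
   2 | 10110010 | 1 | 1
   3 | 01100101 | 0 | 1
   4 | 11001011 | 1 | 0
   5 | 10010110 | 1 | 0
   6 | 00101100 | 0 | 0
   7 | 01011000 | 0 | 0
   8 | 10110000 | 1 | 1
   9 | 01100001 | 0 | 1
  10 | 11000011 | 1 | 1
  11 | 10000111 | 1 | 1
  12 | 00001111 | 0 | 1
  13 | 00011111 | 0 | 0
  14 | 00111110 | 0 | 1
  15 | 01111101 | 0 | 1
  16 | 11111011 | 1 | 0
  17 | 11110110 | 1 | 1
  18 | 11101101 | 1 | 1
  19 | 11011011 | 1 | 1
  20 | 10110111 | 1 | 1
  21 | 01101111 | 0 | 0
  22 | 11011110 | 1 | 1
  23 | 10111101 | 1 | 0
  24 | 01111010 | 0 | 1
  25 | 11110101 | 1 | 1
  26 | 11101011 | 1 | 1
  27 | 11010111 | 1 | 0
  28 | 10101110 | 1 | 1
  29 | 01011101 | 0 | 0
  30 | 10111010 | 1 | 0
  31 | 01110100 | 0 | 0
  32 | 11101000 | 1 | 1
  33 | 11010001 | 1 | 0
  34 | 10100010 | 1 | 0
  35 | 01000100 | 0 | 0
  36 | 10001000 | 1 | 0
  37 | 00010000 | 0 | 1
  38 | 00100001 | 0 | 1
  39 | 01000011 | 0 | 0
  40 | 10000110 | 1 | 1
  41 | 00001101 | 0 | 1
  42 | 00011011 | 0 | 0
  43 | 00110110 | 0 | 0
  44 | 01101100 | 0 | 0
  45 | 11011000 | 1 | 1
  46 | 10110001 | 1 | 1
  47 | 01100011 | 0 | 1
  48 | 11000111 | 1 | 1
  49 | 10001111 | 1 | 0
  50 | 00011110 | 0 | 0
  51 | 00111100 | 0 | 1
  52 | 01111001 | 0 | 1
  53 | 11110011 | 1 | 1
  54 | 11100111 | 1 | 0
  55 | 11001110 | 1 | 0
  56 | 10011100 | 1 | 1
  57 | 00111001 | 0 | 1
  58 | 01110011 | 0 | 0
  59 | 11100110 | 1 | 0
  60 | 11001100 | 1 | 0
  61 | 10011000 | 1 | 1
  62 | 00110001 | 0 | 0
  63 | 01100010 | 0 | 1
  64 | 11000101 | 1 | 1
  65 | 10001011 | 1 | 0

101011001011000011111011011110101110100010000110110001111001110011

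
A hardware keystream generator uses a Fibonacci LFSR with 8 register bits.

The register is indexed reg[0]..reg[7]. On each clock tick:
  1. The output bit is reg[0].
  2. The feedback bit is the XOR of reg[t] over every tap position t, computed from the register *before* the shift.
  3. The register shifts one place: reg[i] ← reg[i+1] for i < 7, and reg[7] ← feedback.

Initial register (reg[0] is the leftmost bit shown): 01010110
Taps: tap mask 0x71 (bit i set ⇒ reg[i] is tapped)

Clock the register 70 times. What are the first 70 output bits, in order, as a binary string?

tick  register→output (feedback)
  0  01010110→0 (0)
  1  10101100→1 (1)
  2  01011001→0 (1)
  3  10110011→1 (0)
  4  01100110→0 (0)
  5  11001100→1 (1)
  6  10011001→1 (0)
  7  00110010→0 (1)
  8  01100101→0 (1)
  9  11001011→1 (1)
 10  10010111→1 (1)
 11  00101111→0 (1)
 12  01011111→0 (1)
 13  10111111→1 (0)
 14  01111110→0 (1)
 15  11111101→1 (1)
 16  11111011→1 (1)
 17  11110111→1 (1)
 18  11101111→1 (0)
 19  11011110→1 (0)
 20  10111100→1 (1)
 21  01111001→0 (1)
 22  11110011→1 (0)
 23  11100110→1 (1)
 24  11001101→1 (1)
 25  10011011→1 (1)
 26  00110111→0 (0)
 27  01101110→0 (1)
 28  11011101→1 (1)
 29  10111011→1 (1)
 30  01110111→0 (0)
 31  11101110→1 (0)
 32  11011100→1 (1)
 33  10111001→1 (0)
 34  01110010→0 (1)
 35  11100101→1 (0)
 36  11001010→1 (1)
 37  10010101→1 (0)
 38  00101010→0 (0)
 39  01010100→0 (1)
 40  10101001→1 (0)
 41  01010010→0 (1)
 42  10100101→1 (0)
 43  01001010→0 (0)
 44  10010100→1 (0)
 45  00101000→0 (1)
 46  01010001→0 (0)
 47  10100010→1 (0)
 48  01000100→0 (1)
 49  10001001→1 (0)
 50  00010010→0 (1)
 51  00100101→0 (1)
 52  01001011→0 (0)
 53  10010110→1 (1)
 54  00101101→0 (0)
 55  01011010→0 (0)
 56  10110100→1 (0)
 57  01101000→0 (1)
 58  11010001→1 (1)
 59  10100011→1 (0)
 60  01000110→0 (0)
 61  10001100→1 (1)
 62  00011001→0 (1)
 63  00110011→0 (1)
 64  01100111→0 (0)
 65  11001110→1 (0)
 66  10011100→1 (1)
 67  00111001→0 (1)
 68  01110011→0 (1)
 69  11100111→1 (1)

0101011001100101111110111100110111011100101010010100010010110100011001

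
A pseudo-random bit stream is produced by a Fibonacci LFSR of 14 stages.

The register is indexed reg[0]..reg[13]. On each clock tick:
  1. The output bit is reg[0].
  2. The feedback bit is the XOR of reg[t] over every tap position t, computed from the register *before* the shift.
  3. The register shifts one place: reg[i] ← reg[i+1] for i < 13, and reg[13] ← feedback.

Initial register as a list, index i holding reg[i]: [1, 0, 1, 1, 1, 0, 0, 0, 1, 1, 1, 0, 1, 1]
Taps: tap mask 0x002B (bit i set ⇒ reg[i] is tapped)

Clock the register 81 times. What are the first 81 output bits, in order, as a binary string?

101110001110110001001111011111010001011100110101100110010000010100001110000110101

step | reg (before) | out | fb
   0 | 10111000111011 | 1 | 0
   1 | 01110001110110 | 0 | 0
   2 | 11100011101100 | 1 | 0
   3 | 11000111011000 | 1 | 1
   4 | 10001110110001 | 1 | 0
   5 | 00011101100010 | 0 | 0
   6 | 00111011000100 | 0 | 1
   7 | 01110110001001 | 0 | 1
   8 | 11101100010011 | 1 | 1
   9 | 11011000100111 | 1 | 1
  10 | 10110001001111 | 1 | 0
  11 | 01100010011110 | 0 | 1
  12 | 11000100111101 | 1 | 1
  13 | 10001001111011 | 1 | 1
  14 | 00010011110111 | 0 | 1
  15 | 00100111101111 | 0 | 1
  16 | 01001111011111 | 0 | 0
  17 | 10011110111110 | 1 | 1
  18 | 00111101111101 | 0 | 0
  19 | 01111011111010 | 0 | 0
  20 | 11110111110100 | 1 | 0
  21 | 11101111101000 | 1 | 1
  22 | 11011111010001 | 1 | 0
  23 | 10111110100010 | 1 | 1
  24 | 01111101000101 | 0 | 1
  25 | 11111010001011 | 1 | 1
  26 | 11110100010111 | 1 | 0
  27 | 11101000101110 | 1 | 0
  28 | 11010001011100 | 1 | 1
  29 | 10100010111001 | 1 | 1
  30 | 01000101110011 | 0 | 0
  31 | 10001011100110 | 1 | 1
  32 | 00010111001101 | 0 | 0
  33 | 00101110011010 | 0 | 1
  34 | 01011100110101 | 0 | 1
  35 | 10111001101011 | 1 | 0
  36 | 01110011010110 | 0 | 0
  37 | 11100110101100 | 1 | 1
  38 | 11001101011001 | 1 | 1
  39 | 10011010110011 | 1 | 0
  40 | 00110101100110 | 0 | 0
  41 | 01101011001100 | 0 | 1
  42 | 11010110011001 | 1 | 0
  43 | 10101100110010 | 1 | 0
  44 | 01011001100100 | 0 | 0
  45 | 10110011001000 | 1 | 0
  46 | 01100110010000 | 0 | 0
  47 | 11001100100000 | 1 | 1
  48 | 10011001000001 | 1 | 0
  49 | 00110010000010 | 0 | 1
  50 | 01100100000101 | 0 | 0
  51 | 11001000001010 | 1 | 0
  52 | 10010000010100 | 1 | 0
  53 | 00100000101000 | 0 | 0
  54 | 01000001010000 | 0 | 1
  55 | 10000010100001 | 1 | 1
  56 | 00000101000011 | 0 | 1
  57 | 00001010000111 | 0 | 0
  58 | 00010100001110 | 0 | 0
  59 | 00101000011100 | 0 | 0
  60 | 01010000111000 | 0 | 0
  61 | 10100001110000 | 1 | 1
  62 | 01000011100001 | 0 | 1
  63 | 10000111000011 | 1 | 0
  64 | 00001110000110 | 0 | 1
  65 | 00011100001101 | 0 | 0
  66 | 00111000011010 | 0 | 1
  67 | 01110000110101 | 0 | 0
  68 | 11100001101010 | 1 | 0
  69 | 11000011010100 | 1 | 0
  70 | 10000110101000 | 1 | 0
  71 | 00001101010000 | 0 | 1
  72 | 00011010100001 | 0 | 1
  73 | 00110101000011 | 0 | 0
  74 | 01101010000110 | 0 | 1
  75 | 11010100001101 | 1 | 0
  76 | 10101000011010 | 1 | 1
  77 | 01010000110101 | 0 | 0
  78 | 10100001101010 | 1 | 1
  79 | 01000011010101 | 0 | 1
  80 | 10000110101011 | 1 | 0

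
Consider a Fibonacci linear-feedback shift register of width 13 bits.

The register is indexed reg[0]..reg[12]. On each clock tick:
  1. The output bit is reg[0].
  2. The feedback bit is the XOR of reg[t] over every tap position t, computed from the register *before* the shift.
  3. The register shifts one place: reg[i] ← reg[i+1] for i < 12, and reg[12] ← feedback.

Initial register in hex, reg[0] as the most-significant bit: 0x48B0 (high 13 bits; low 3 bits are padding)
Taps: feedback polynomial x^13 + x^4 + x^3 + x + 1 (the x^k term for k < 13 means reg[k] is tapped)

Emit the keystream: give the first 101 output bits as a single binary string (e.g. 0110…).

step | reg (before) | out | fb
   0 | 0100100010110 | 0 | 0
   1 | 1001000101100 | 1 | 0
   2 | 0010001011000 | 0 | 0
   3 | 0100010110000 | 0 | 1
   4 | 1000101100001 | 1 | 0
   5 | 0001011000010 | 0 | 1
   6 | 0010110000101 | 0 | 1
   7 | 0101100001011 | 0 | 1
   8 | 1011000010111 | 1 | 0
   9 | 0110000101110 | 0 | 1
  10 | 1100001011101 | 1 | 0
  11 | 1000010111010 | 1 | 1
  12 | 0000101110101 | 0 | 1
  13 | 0001011101011 | 0 | 1
  14 | 0010111010111 | 0 | 1
  15 | 0101110101111 | 0 | 1
  16 | 1011101011111 | 1 | 1
  17 | 0111010111111 | 0 | 0
  18 | 1110101111110 | 1 | 1
  19 | 1101011111101 | 1 | 1
  20 | 1010111111011 | 1 | 0
  21 | 0101111110110 | 0 | 1
  22 | 1011111101101 | 1 | 1
  23 | 0111111011011 | 0 | 1
  24 | 1111110110111 | 1 | 0
  25 | 1111101101110 | 1 | 0
  26 | 1111011011100 | 1 | 1
  27 | 1110110111001 | 1 | 1
  28 | 1101101110011 | 1 | 0
  29 | 1011011100110 | 1 | 0
  30 | 0110111001100 | 0 | 0
  31 | 1101110011000 | 1 | 0
  32 | 1011100110000 | 1 | 1
  33 | 0111001100001 | 0 | 0
  34 | 1110011000010 | 1 | 0
  35 | 1100110000100 | 1 | 1
  36 | 1001100001001 | 1 | 1
  37 | 0011000010011 | 0 | 1
  38 | 0110000100111 | 0 | 1
  39 | 1100001001111 | 1 | 0
  40 | 1000010011110 | 1 | 1
  41 | 0000100111101 | 0 | 1
  42 | 0001001111011 | 0 | 1
  43 | 0010011110111 | 0 | 0
  44 | 0100111101110 | 0 | 0
  45 | 1001111011100 | 1 | 1
  46 | 0011110111001 | 0 | 0
  47 | 0111101110010 | 0 | 1
  48 | 1111011100101 | 1 | 1
  49 | 1110111001011 | 1 | 1
  50 | 1101110010111 | 1 | 0
  51 | 1011100101110 | 1 | 1
  52 | 0111001011101 | 0 | 0
  53 | 1110010111010 | 1 | 0
  54 | 1100101110100 | 1 | 1
  55 | 1001011101001 | 1 | 0
  56 | 0010111010010 | 0 | 1
  57 | 0101110100101 | 0 | 1
  58 | 1011101001011 | 1 | 1
  59 | 0111010010111 | 0 | 0
  60 | 1110100101110 | 1 | 1
  61 | 1101001011101 | 1 | 1
  62 | 1010010111011 | 1 | 1
  63 | 0100101110111 | 0 | 0
  64 | 1001011101110 | 1 | 0
  65 | 0010111011100 | 0 | 1
  66 | 0101110111001 | 0 | 1
  67 | 1011101110011 | 1 | 1
  68 | 0111011100111 | 0 | 0
  69 | 1110111001110 | 1 | 1
  70 | 1101110011101 | 1 | 0
  71 | 1011100111010 | 1 | 1
  72 | 0111001110101 | 0 | 0
  73 | 1110011101010 | 1 | 0
  74 | 1100111010100 | 1 | 1
  75 | 1001110101001 | 1 | 1
  76 | 0011101010011 | 0 | 0
  77 | 0111010100110 | 0 | 0
  78 | 1110101001100 | 1 | 1
  79 | 1101010011001 | 1 | 1
  80 | 1010100110011 | 1 | 0
  81 | 0101001100110 | 0 | 0
  82 | 1010011001100 | 1 | 1
  83 | 0100110011001 | 0 | 0
  84 | 1001100110010 | 1 | 1
  85 | 0011001100101 | 0 | 1
  86 | 0110011001011 | 0 | 1
  87 | 1100110010111 | 1 | 1
  88 | 1001100101111 | 1 | 1
  89 | 0011001011111 | 0 | 1
  90 | 0110010111111 | 0 | 1
  91 | 1100101111111 | 1 | 1
  92 | 1001011111111 | 1 | 0
  93 | 0010111111110 | 0 | 1
  94 | 0101111111101 | 0 | 1
  95 | 1011111111011 | 1 | 1
  96 | 0111111110111 | 0 | 1
  97 | 1111111101111 | 1 | 0
  98 | 1111111011110 | 1 | 0
  99 | 1111110111100 | 1 | 0
 100 | 1111101111000 | 1 | 0

01001000101100001011101011111101101110011000010011110111001011101001011101110011101010011001100101111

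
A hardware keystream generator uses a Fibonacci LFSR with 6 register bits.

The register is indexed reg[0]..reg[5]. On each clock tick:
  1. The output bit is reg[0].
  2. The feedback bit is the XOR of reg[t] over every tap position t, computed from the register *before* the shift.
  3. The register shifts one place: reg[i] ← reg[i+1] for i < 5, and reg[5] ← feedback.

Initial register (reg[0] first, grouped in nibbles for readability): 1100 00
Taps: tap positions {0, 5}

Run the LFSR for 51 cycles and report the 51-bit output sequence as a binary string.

k : reg_k → out_k, fb_k
0: 110000 → 1, fb=1
1: 100001 → 1, fb=0
2: 000010 → 0, fb=0
3: 000100 → 0, fb=0
4: 001000 → 0, fb=0
5: 010000 → 0, fb=0
6: 100000 → 1, fb=1
7: 000001 → 0, fb=1
8: 000011 → 0, fb=1
9: 000111 → 0, fb=1
10: 001111 → 0, fb=1
11: 011111 → 0, fb=1
12: 111111 → 1, fb=0
13: 111110 → 1, fb=1
14: 111101 → 1, fb=0
15: 111010 → 1, fb=1
16: 110101 → 1, fb=0
17: 101010 → 1, fb=1
18: 010101 → 0, fb=1
19: 101011 → 1, fb=0
20: 010110 → 0, fb=0
21: 101100 → 1, fb=1
22: 011001 → 0, fb=1
23: 110011 → 1, fb=0
24: 100110 → 1, fb=1
25: 001101 → 0, fb=1
26: 011011 → 0, fb=1
27: 110111 → 1, fb=0
28: 101110 → 1, fb=1
29: 011101 → 0, fb=1
30: 111011 → 1, fb=0
31: 110110 → 1, fb=1
32: 101101 → 1, fb=0
33: 011010 → 0, fb=0
34: 110100 → 1, fb=1
35: 101001 → 1, fb=0
36: 010010 → 0, fb=0
37: 100100 → 1, fb=1
38: 001001 → 0, fb=1
39: 010011 → 0, fb=1
40: 100111 → 1, fb=0
41: 001110 → 0, fb=0
42: 011100 → 0, fb=0
43: 111000 → 1, fb=1
44: 110001 → 1, fb=0
45: 100010 → 1, fb=1
46: 000101 → 0, fb=1
47: 001011 → 0, fb=1
48: 010111 → 0, fb=1
49: 101111 → 1, fb=0
50: 011110 → 0, fb=0

110000100000111111010101100110111011010010011100010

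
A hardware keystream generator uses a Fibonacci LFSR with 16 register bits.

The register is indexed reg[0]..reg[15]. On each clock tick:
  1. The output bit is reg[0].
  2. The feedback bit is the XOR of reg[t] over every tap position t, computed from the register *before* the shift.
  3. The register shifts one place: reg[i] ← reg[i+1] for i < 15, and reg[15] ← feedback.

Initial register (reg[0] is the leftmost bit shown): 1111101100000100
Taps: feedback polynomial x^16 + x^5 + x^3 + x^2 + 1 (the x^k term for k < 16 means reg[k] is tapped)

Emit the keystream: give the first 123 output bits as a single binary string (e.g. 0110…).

tick  register→output (feedback)
  0  1111101100000100→1 (1)
  1  1111011000001001→1 (0)
  2  1110110000010010→1 (1)
  3  1101100000100101→1 (0)
  4  1011000001001010→1 (1)
  5  0110000010010101→0 (1)
  6  1100000100101011→1 (1)
  7  1000001001010111→1 (1)
  8  0000010010101111→0 (1)
  9  0000100101011111→0 (0)
 10  0001001010111110→0 (1)
 11  0010010101111101→0 (0)
 12  0100101011111010→0 (0)
 13  1001010111110100→1 (1)
 14  0010101111101001→0 (1)
 15  0101011111010011→0 (0)
 16  1010111110100110→1 (1)
 17  0101111101001101→0 (0)
 18  1011111010011010→1 (0)
 19  0111110100110100→0 (1)
 20  1111101001101001→1 (1)
 21  1111010011010011→1 (0)
 22  1110100110100110→1 (0)
 23  1101001101001100→1 (0)
 24  1010011010011000→1 (1)
 25  0100110100110001→0 (1)
 26  1001101001100011→1 (0)
 27  0011010011000110→0 (1)
 28  0110100110001101→0 (1)
 29  1101001100011011→1 (0)
 30  1010011000110110→1 (1)
 31  0100110001101101→0 (1)
 32  1001100011011011→1 (0)
 33  0011000110110110→0 (0)
 34  0110001101101100→0 (1)
 35  1100011011011001→1 (0)
 36  1000110110110010→1 (0)
 37  0001101101100100→0 (1)
 38  0011011011001001→0 (1)
 39  0110110110010011→0 (0)
 40  1101101100100110→1 (0)
 41  1011011001001100→1 (0)
 42  0110110010011000→0 (0)
 43  1101100100110000→1 (0)
 44  1011001001100000→1 (1)
 45  0110010011000001→0 (0)
 46  1100100110000010→1 (1)
 47  1001001100000101→1 (0)
 48  0010011000001010→0 (0)
 49  0100110000010100→0 (1)
 50  1001100000101001→1 (0)
 51  0011000001010010→0 (0)
 52  0110000010100100→0 (1)
 53  1100000101001001→1 (1)
 54  1000001010010011→1 (1)
 55  0000010100100111→0 (1)
 56  0000101001001111→0 (0)
 57  0001010010011110→0 (0)
 58  0010100100111100→0 (1)
 59  0101001001111001→0 (1)
 60  1010010011110011→1 (1)
 61  0100100111100111→0 (0)
 62  1001001111001110→1 (0)
 63  0010011110011100→0 (0)
 64  0100111100111000→0 (1)
 65  1001111001110001→1 (1)
 66  0011110011100011→0 (1)
 67  0111100111000111→0 (0)
 68  1111001110001110→1 (1)
 69  1110011100011101→1 (1)
 70  1100111000111011→1 (0)
 71  1001110001110110→1 (1)
 72  0011100011101101→0 (0)
 73  0111000111011010→0 (0)
 74  1110001110110100→1 (0)
 75  1100011101101000→1 (0)
 76  1000111011010000→1 (0)
 77  0001110110100000→0 (0)
 78  0011101101000000→0 (0)
 79  0111011010000000→0 (1)
 80  1110110100000001→1 (1)
 81  1101101000000011→1 (0)
 82  1011010000000110→1 (0)
 83  0110100000001100→0 (1)
 84  1101000000011001→1 (0)
 85  1010000000110010→1 (0)
 86  0100000001100100→0 (0)
 87  1000000011001000→1 (1)
 88  0000000110010001→0 (0)
 89  0000001100100010→0 (0)
 90  0000011001000100→0 (1)
 91  0000110010001001→0 (1)
 92  0001100100010011→0 (1)
 93  0011001000100111→0 (0)
 94  0110010001001110→0 (0)
 95  1100100010011100→1 (1)
 96  1001000100111001→1 (0)
 97  0010001001110010→0 (1)
 98  0100010011100101→0 (1)
 99  1000100111001011→1 (1)
100  0001001110010111→0 (1)
101  0010011100101111→0 (0)
102  0100111001011110→0 (1)
103  1001110010111101→1 (1)
104  0011100101111011→0 (0)
105  0111001011110110→0 (0)
106  1110010111101100→1 (1)
107  1100101111011001→1 (1)
108  1001011110110011→1 (1)
109  0010111101100111→0 (0)
110  0101111011001110→0 (0)
111  1011110110011100→1 (0)
112  0111101100111000→0 (0)
113  1111011001110000→1 (0)
114  1110110011100000→1 (1)
115  1101100111000001→1 (0)
116  1011001110000010→1 (1)
117  0110011100000101→0 (0)
118  1100111000001010→1 (0)
119  1001110000010100→1 (1)
120  0011100000101001→0 (0)
121  0111000001010010→0 (0)
122  1110000010100100→1 (0)

111110110000010010101111101001101001100011011011001001100000101001001111001110001110110100000001100100010011100101111011001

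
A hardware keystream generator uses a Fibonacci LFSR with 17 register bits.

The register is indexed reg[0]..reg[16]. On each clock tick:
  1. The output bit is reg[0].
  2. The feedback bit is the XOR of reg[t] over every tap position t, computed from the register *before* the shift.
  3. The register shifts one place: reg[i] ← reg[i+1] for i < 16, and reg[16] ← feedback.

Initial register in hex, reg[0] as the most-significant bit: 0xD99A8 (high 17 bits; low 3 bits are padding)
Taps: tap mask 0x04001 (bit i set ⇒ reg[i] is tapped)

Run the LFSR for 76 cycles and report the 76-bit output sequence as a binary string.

step | reg (before) | out | fb
   0 | 11011001100110101 | 1 | 0
   1 | 10110011001101010 | 1 | 1
   2 | 01100110011010101 | 0 | 1
   3 | 11001100110101011 | 1 | 1
   4 | 10011001101010111 | 1 | 0
   5 | 00110011010101110 | 0 | 1
   6 | 01100110101011101 | 0 | 1
   7 | 11001101010111011 | 1 | 1
   8 | 10011010101110111 | 1 | 0
   9 | 00110101011101110 | 0 | 1
  10 | 01101010111011101 | 0 | 1
  11 | 11010101110111011 | 1 | 1
  12 | 10101011101110111 | 1 | 0
  13 | 01010111011101110 | 0 | 1
  14 | 10101110111011101 | 1 | 0
  15 | 01011101110111010 | 0 | 0
  16 | 10111011101110100 | 1 | 0
  17 | 01110111011101000 | 0 | 0
  18 | 11101110111010000 | 1 | 1
  19 | 11011101110100001 | 1 | 1
  20 | 10111011101000011 | 1 | 1
  21 | 01110111010000111 | 0 | 1
  22 | 11101110100001111 | 1 | 0
  23 | 11011101000011110 | 1 | 0
  24 | 10111010000111100 | 1 | 0
  25 | 01110100001111000 | 0 | 0
  26 | 11101000011110000 | 1 | 1
  27 | 11010000111100001 | 1 | 1
  28 | 10100001111000011 | 1 | 1
  29 | 01000011110000111 | 0 | 1
  30 | 10000111100001111 | 1 | 0
  31 | 00001111000011110 | 0 | 1
  32 | 00011110000111101 | 0 | 1
  33 | 00111100001111011 | 0 | 0
  34 | 01111000011110110 | 0 | 1
  35 | 11110000111101101 | 1 | 0
  36 | 11100001111011010 | 1 | 1
  37 | 11000011110110101 | 1 | 0
  38 | 10000111101101010 | 1 | 1
  39 | 00001111011010101 | 0 | 1
  40 | 00011110110101011 | 0 | 0
  41 | 00111101101010110 | 0 | 1
  42 | 01111011010101101 | 0 | 1
  43 | 11110110101011011 | 1 | 1
  44 | 11101101010110111 | 1 | 0
  45 | 11011010101101110 | 1 | 0
  46 | 10110101011011100 | 1 | 0
  47 | 01101010110111000 | 0 | 0
  48 | 11010101101110000 | 1 | 1
  49 | 10101011011100001 | 1 | 1
  50 | 01010110111000011 | 0 | 0
  51 | 10101101110000110 | 1 | 0
  52 | 01011011100001100 | 0 | 1
  53 | 10110111000011001 | 1 | 1
  54 | 01101110000110011 | 0 | 0
  55 | 11011100001100110 | 1 | 0
  56 | 10111000011001100 | 1 | 0
  57 | 01110000110011000 | 0 | 0
  58 | 11100001100110000 | 1 | 1
  59 | 11000011001100001 | 1 | 1
  60 | 10000110011000011 | 1 | 1
  61 | 00001100110000111 | 0 | 1
  62 | 00011001100001111 | 0 | 1
  63 | 00110011000011111 | 0 | 1
  64 | 01100110000111111 | 0 | 1
  65 | 11001100001111111 | 1 | 0
  66 | 10011000011111110 | 1 | 0
  67 | 00110000111111100 | 0 | 1
  68 | 01100001111111001 | 0 | 0
  69 | 11000011111110010 | 1 | 1
  70 | 10000111111100101 | 1 | 0
  71 | 00001111111001010 | 0 | 0
  72 | 00011111110010100 | 0 | 1
  73 | 00111111100101001 | 0 | 0
  74 | 01111111001010010 | 0 | 0
  75 | 11111110010100100 | 1 | 0

1101100110011010101110111011101000011110000111101101010110111000011001100001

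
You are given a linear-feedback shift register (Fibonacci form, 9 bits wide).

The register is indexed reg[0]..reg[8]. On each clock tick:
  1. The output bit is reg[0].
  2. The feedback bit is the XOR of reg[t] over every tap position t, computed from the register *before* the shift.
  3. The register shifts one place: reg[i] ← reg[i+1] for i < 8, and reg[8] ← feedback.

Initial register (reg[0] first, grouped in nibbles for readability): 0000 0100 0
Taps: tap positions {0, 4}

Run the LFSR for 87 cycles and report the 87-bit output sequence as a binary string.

000001000010001100001001110010101011000011011110100110111001000101000010101101001111110

k : reg_k → out_k, fb_k
0: 000001000 → 0, fb=0
1: 000010000 → 0, fb=1
2: 000100001 → 0, fb=0
3: 001000010 → 0, fb=0
4: 010000100 → 0, fb=0
5: 100001000 → 1, fb=1
6: 000010001 → 0, fb=1
7: 000100011 → 0, fb=0
8: 001000110 → 0, fb=0
9: 010001100 → 0, fb=0
10: 100011000 → 1, fb=0
11: 000110000 → 0, fb=1
12: 001100001 → 0, fb=0
13: 011000010 → 0, fb=0
14: 110000100 → 1, fb=1
15: 100001001 → 1, fb=1
16: 000010011 → 0, fb=1
17: 000100111 → 0, fb=0
18: 001001110 → 0, fb=0
19: 010011100 → 0, fb=1
20: 100111001 → 1, fb=0
21: 001110010 → 0, fb=1
22: 011100101 → 0, fb=0
23: 111001010 → 1, fb=1
24: 110010101 → 1, fb=0
25: 100101010 → 1, fb=1
26: 001010101 → 0, fb=1
27: 010101011 → 0, fb=0
28: 101010110 → 1, fb=0
29: 010101100 → 0, fb=0
30: 101011000 → 1, fb=0
31: 010110000 → 0, fb=1
32: 101100001 → 1, fb=1
33: 011000011 → 0, fb=0
34: 110000110 → 1, fb=1
35: 100001101 → 1, fb=1
36: 000011011 → 0, fb=1
37: 000110111 → 0, fb=1
38: 001101111 → 0, fb=0
39: 011011110 → 0, fb=1
40: 110111101 → 1, fb=0
41: 101111010 → 1, fb=0
42: 011110100 → 0, fb=1
43: 111101001 → 1, fb=1
44: 111010011 → 1, fb=0
45: 110100110 → 1, fb=1
46: 101001101 → 1, fb=1
47: 010011011 → 0, fb=1
48: 100110111 → 1, fb=0
49: 001101110 → 0, fb=0
50: 011011100 → 0, fb=1
51: 110111001 → 1, fb=0
52: 101110010 → 1, fb=0
53: 011100100 → 0, fb=0
54: 111001000 → 1, fb=1
55: 110010001 → 1, fb=0
56: 100100010 → 1, fb=1
57: 001000101 → 0, fb=0
58: 010001010 → 0, fb=0
59: 100010100 → 1, fb=0
60: 000101000 → 0, fb=0
61: 001010000 → 0, fb=1
62: 010100001 → 0, fb=0
63: 101000010 → 1, fb=1
64: 010000101 → 0, fb=0
65: 100001010 → 1, fb=1
66: 000010101 → 0, fb=1
67: 000101011 → 0, fb=0
68: 001010110 → 0, fb=1
69: 010101101 → 0, fb=0
70: 101011010 → 1, fb=0
71: 010110100 → 0, fb=1
72: 101101001 → 1, fb=1
73: 011010011 → 0, fb=1
74: 110100111 → 1, fb=1
75: 101001111 → 1, fb=1
76: 010011111 → 0, fb=1
77: 100111111 → 1, fb=0
78: 001111110 → 0, fb=1
79: 011111101 → 0, fb=1
80: 111111011 → 1, fb=0
81: 111110110 → 1, fb=0
82: 111101100 → 1, fb=1
83: 111011001 → 1, fb=0
84: 110110010 → 1, fb=0
85: 101100100 → 1, fb=1
86: 011001001 → 0, fb=0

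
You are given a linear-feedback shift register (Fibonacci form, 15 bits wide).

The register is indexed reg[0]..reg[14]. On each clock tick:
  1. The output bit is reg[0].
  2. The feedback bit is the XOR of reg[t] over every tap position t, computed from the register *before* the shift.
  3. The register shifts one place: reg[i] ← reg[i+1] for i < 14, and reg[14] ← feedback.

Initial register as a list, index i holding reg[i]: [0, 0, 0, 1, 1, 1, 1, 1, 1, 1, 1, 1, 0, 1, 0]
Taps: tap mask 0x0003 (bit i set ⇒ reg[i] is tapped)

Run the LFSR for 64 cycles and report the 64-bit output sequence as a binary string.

0001111111110100010000000011100110000000100101010000001101111110

tick  register→output (feedback)
  0  000111111111010→0 (0)
  1  001111111110100→0 (0)
  2  011111111101000→0 (1)
  3  111111111010001→1 (0)
  4  111111110100010→1 (0)
  5  111111101000100→1 (0)
  6  111111010001000→1 (0)
  7  111110100010000→1 (0)
  8  111101000100000→1 (0)
  9  111010001000000→1 (0)
 10  110100010000000→1 (0)
 11  101000100000000→1 (1)
 12  010001000000001→0 (1)
 13  100010000000011→1 (1)
 14  000100000000111→0 (0)
 15  001000000001110→0 (0)
 16  010000000011100→0 (1)
 17  100000000111001→1 (1)
 18  000000001110011→0 (0)
 19  000000011100110→0 (0)
 20  000000111001100→0 (0)
 21  000001110011000→0 (0)
 22  000011100110000→0 (0)
 23  000111001100000→0 (0)
 24  001110011000000→0 (0)
 25  011100110000000→0 (1)
 26  111001100000001→1 (0)
 27  110011000000010→1 (0)
 28  100110000000100→1 (1)
 29  001100000001001→0 (0)
 30  011000000010010→0 (1)
 31  110000000100101→1 (0)
 32  100000001001010→1 (1)
 33  000000010010101→0 (0)
 34  000000100101010→0 (0)
 35  000001001010100→0 (0)
 36  000010010101000→0 (0)
 37  000100101010000→0 (0)
 38  001001010100000→0 (0)
 39  010010101000000→0 (1)
 40  100101010000001→1 (1)
 41  001010100000011→0 (0)
 42  010101000000110→0 (1)
 43  101010000001101→1 (1)
 44  010100000011011→0 (1)
 45  101000000110111→1 (1)
 46  010000001101111→0 (1)
 47  100000011011111→1 (1)
 48  000000110111111→0 (0)
 49  000001101111110→0 (0)
 50  000011011111100→0 (0)
 51  000110111111000→0 (0)
 52  001101111110000→0 (0)
 53  011011111100000→0 (1)
 54  110111111000001→1 (0)
 55  101111110000010→1 (1)
 56  011111100000101→0 (1)
 57  111111000001011→1 (0)
 58  111110000010110→1 (0)
 59  111100000101100→1 (0)
 60  111000001011000→1 (0)
 61  110000010110000→1 (0)
 62  100000101100000→1 (1)
 63  000001011000001→0 (0)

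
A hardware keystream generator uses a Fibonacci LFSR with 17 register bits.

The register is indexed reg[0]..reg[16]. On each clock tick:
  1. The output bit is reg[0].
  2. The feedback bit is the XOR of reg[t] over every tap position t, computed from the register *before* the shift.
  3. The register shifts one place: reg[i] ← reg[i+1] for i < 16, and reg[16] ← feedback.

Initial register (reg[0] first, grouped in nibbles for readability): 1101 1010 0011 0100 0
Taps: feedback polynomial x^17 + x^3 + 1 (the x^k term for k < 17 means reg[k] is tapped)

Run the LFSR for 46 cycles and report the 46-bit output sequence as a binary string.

step | reg (before) | out | fb
   0 | 11011010001101000 | 1 | 0
   1 | 10110100011010000 | 1 | 0
   2 | 01101000110100000 | 0 | 0
   3 | 11010001101000000 | 1 | 0
   4 | 10100011010000000 | 1 | 1
   5 | 01000110100000001 | 0 | 0
   6 | 10001101000000010 | 1 | 1
   7 | 00011010000000101 | 0 | 1
   8 | 00110100000001011 | 0 | 1
   9 | 01101000000010111 | 0 | 0
  10 | 11010000000101110 | 1 | 0
  11 | 10100000001011100 | 1 | 1
  12 | 01000000010111001 | 0 | 0
  13 | 10000000101110010 | 1 | 1
  14 | 00000001011100101 | 0 | 0
  15 | 00000010111001010 | 0 | 0
  16 | 00000101110010100 | 0 | 0
  17 | 00001011100101000 | 0 | 0
  18 | 00010111001010000 | 0 | 1
  19 | 00101110010100001 | 0 | 0
  20 | 01011100101000010 | 0 | 1
  21 | 10111001010000101 | 1 | 0
  22 | 01110010100001010 | 0 | 1
  23 | 11100101000010101 | 1 | 1
  24 | 11001010000101011 | 1 | 1
  25 | 10010100001010111 | 1 | 0
  26 | 00101000010101110 | 0 | 0
  27 | 01010000101011100 | 0 | 1
  28 | 10100001010111001 | 1 | 1
  29 | 01000010101110011 | 0 | 0
  30 | 10000101011100110 | 1 | 1
  31 | 00001010111001101 | 0 | 0
  32 | 00010101110011010 | 0 | 1
  33 | 00101011100110101 | 0 | 0
  34 | 01010111001101010 | 0 | 1
  35 | 10101110011010101 | 1 | 1
  36 | 01011100110101011 | 0 | 1
  37 | 10111001101010111 | 1 | 0
  38 | 01110011010101110 | 0 | 1
  39 | 11100110101011101 | 1 | 1
  40 | 11001101010111011 | 1 | 1
  41 | 10011010101110111 | 1 | 0
  42 | 00110101011101110 | 0 | 1
  43 | 01101010111011101 | 0 | 0
  44 | 11010101110111010 | 1 | 0
  45 | 10101011101110100 | 1 | 1

1101101000110100000001011100101000010101110011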